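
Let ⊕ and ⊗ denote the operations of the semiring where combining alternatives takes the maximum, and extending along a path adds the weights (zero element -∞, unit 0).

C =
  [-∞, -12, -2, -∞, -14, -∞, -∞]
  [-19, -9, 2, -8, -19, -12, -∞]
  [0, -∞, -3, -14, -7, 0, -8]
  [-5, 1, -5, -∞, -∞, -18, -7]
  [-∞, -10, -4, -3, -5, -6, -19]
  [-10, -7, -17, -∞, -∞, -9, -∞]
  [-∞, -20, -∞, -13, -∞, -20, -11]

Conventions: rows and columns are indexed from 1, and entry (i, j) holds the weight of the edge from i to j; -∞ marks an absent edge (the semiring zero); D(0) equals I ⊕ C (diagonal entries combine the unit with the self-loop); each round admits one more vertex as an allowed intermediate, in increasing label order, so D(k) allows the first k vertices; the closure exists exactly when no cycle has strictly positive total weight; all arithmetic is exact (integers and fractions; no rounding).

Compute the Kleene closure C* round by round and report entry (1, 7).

D(0):
  [0, -12, -2, -∞, -14, -∞, -∞]
  [-19, 0, 2, -8, -19, -12, -∞]
  [0, -∞, 0, -14, -7, 0, -8]
  [-5, 1, -5, 0, -∞, -18, -7]
  [-∞, -10, -4, -3, 0, -6, -19]
  [-10, -7, -17, -∞, -∞, 0, -∞]
  [-∞, -20, -∞, -13, -∞, -20, 0]
D(1):
  [0, -12, -2, -∞, -14, -∞, -∞]
  [-19, 0, 2, -8, -19, -12, -∞]
  [0, -12, 0, -14, -7, 0, -8]
  [-5, 1, -5, 0, -19, -18, -7]
  [-∞, -10, -4, -3, 0, -6, -19]
  [-10, -7, -12, -∞, -24, 0, -∞]
  [-∞, -20, -∞, -13, -∞, -20, 0]
D(2):
  [0, -12, -2, -20, -14, -24, -∞]
  [-19, 0, 2, -8, -19, -12, -∞]
  [0, -12, 0, -14, -7, 0, -8]
  [-5, 1, 3, 0, -18, -11, -7]
  [-29, -10, -4, -3, 0, -6, -19]
  [-10, -7, -5, -15, -24, 0, -∞]
  [-39, -20, -18, -13, -39, -20, 0]
D(3):
  [0, -12, -2, -16, -9, -2, -10]
  [2, 0, 2, -8, -5, 2, -6]
  [0, -12, 0, -14, -7, 0, -8]
  [3, 1, 3, 0, -4, 3, -5]
  [-4, -10, -4, -3, 0, -4, -12]
  [-5, -7, -5, -15, -12, 0, -13]
  [-18, -20, -18, -13, -25, -18, 0]
D(4):
  [0, -12, -2, -16, -9, -2, -10]
  [2, 0, 2, -8, -5, 2, -6]
  [0, -12, 0, -14, -7, 0, -8]
  [3, 1, 3, 0, -4, 3, -5]
  [0, -2, 0, -3, 0, 0, -8]
  [-5, -7, -5, -15, -12, 0, -13]
  [-10, -12, -10, -13, -17, -10, 0]
D(5):
  [0, -11, -2, -12, -9, -2, -10]
  [2, 0, 2, -8, -5, 2, -6]
  [0, -9, 0, -10, -7, 0, -8]
  [3, 1, 3, 0, -4, 3, -5]
  [0, -2, 0, -3, 0, 0, -8]
  [-5, -7, -5, -15, -12, 0, -13]
  [-10, -12, -10, -13, -17, -10, 0]
D(6):
  [0, -9, -2, -12, -9, -2, -10]
  [2, 0, 2, -8, -5, 2, -6]
  [0, -7, 0, -10, -7, 0, -8]
  [3, 1, 3, 0, -4, 3, -5]
  [0, -2, 0, -3, 0, 0, -8]
  [-5, -7, -5, -15, -12, 0, -13]
  [-10, -12, -10, -13, -17, -10, 0]
D(7):
  [0, -9, -2, -12, -9, -2, -10]
  [2, 0, 2, -8, -5, 2, -6]
  [0, -7, 0, -10, -7, 0, -8]
  [3, 1, 3, 0, -4, 3, -5]
  [0, -2, 0, -3, 0, 0, -8]
  [-5, -7, -5, -15, -12, 0, -13]
  [-10, -12, -10, -13, -17, -10, 0]
Answer: C*[1][7] = -10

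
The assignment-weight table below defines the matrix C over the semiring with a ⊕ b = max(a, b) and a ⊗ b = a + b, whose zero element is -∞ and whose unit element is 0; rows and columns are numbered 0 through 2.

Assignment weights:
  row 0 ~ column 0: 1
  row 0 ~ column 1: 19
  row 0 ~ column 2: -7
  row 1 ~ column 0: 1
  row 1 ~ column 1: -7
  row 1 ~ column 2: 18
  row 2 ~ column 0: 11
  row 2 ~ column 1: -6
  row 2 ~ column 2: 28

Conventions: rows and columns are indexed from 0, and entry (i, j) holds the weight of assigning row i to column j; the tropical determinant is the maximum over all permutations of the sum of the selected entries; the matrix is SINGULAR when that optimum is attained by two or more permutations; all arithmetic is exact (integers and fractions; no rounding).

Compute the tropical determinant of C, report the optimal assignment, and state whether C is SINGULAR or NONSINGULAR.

σ = (0, 1, 2): 1 + (-7) + 28 = 22
σ = (0, 2, 1): 1 + 18 + (-6) = 13
σ = (1, 0, 2): 19 + 1 + 28 = 48
σ = (1, 2, 0): 19 + 18 + 11 = 48
σ = (2, 0, 1): (-7) + 1 + (-6) = -12
σ = (2, 1, 0): (-7) + (-7) + 11 = -3
Optimal value attained by: σ = (1, 0, 2).
Answer: det⊕(C) = 48; verdict: SINGULAR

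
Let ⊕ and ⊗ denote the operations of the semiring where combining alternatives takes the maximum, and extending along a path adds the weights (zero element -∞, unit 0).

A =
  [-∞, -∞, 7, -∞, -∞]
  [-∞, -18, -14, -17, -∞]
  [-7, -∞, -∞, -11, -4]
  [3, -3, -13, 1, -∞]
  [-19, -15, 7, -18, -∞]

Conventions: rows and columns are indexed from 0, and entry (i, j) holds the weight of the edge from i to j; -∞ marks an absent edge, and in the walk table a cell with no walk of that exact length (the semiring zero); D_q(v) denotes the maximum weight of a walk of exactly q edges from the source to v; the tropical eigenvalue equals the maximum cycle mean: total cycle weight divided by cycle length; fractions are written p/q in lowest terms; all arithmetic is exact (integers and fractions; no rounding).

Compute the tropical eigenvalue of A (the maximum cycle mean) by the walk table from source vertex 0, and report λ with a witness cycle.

q=0: [0, -∞, -∞, -∞, -∞]
q=1: [-∞, -∞, 7, -∞, -∞]
q=2: [0, -∞, -∞, -4, 3]
q=3: [-1, -7, 10, -3, -∞]
q=4: [3, -6, 6, -1, 6]
q=5: [2, -4, 13, 0, 2]
Optimal cycle mean attained by: cycle 2->4->2, total (-4) + 7, length 2.
Answer: λ = 3/2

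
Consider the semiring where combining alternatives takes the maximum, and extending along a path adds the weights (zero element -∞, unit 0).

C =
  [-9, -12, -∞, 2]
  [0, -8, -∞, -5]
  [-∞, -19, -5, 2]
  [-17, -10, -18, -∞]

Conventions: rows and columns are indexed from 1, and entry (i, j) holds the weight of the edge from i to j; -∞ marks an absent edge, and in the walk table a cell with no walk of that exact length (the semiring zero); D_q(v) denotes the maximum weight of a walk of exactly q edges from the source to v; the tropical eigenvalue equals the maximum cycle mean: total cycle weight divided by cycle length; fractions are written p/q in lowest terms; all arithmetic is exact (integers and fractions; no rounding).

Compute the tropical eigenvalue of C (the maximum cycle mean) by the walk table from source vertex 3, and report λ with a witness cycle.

q=0: [-∞, -∞, 0, -∞]
q=1: [-∞, -19, -5, 2]
q=2: [-15, -8, -10, -3]
q=3: [-8, -13, -15, -8]
q=4: [-13, -18, -20, -6]
Optimal cycle mean attained by: cycle 1->4->2->1, total 2 + (-10) + 0, length 3.
Answer: λ = -8/3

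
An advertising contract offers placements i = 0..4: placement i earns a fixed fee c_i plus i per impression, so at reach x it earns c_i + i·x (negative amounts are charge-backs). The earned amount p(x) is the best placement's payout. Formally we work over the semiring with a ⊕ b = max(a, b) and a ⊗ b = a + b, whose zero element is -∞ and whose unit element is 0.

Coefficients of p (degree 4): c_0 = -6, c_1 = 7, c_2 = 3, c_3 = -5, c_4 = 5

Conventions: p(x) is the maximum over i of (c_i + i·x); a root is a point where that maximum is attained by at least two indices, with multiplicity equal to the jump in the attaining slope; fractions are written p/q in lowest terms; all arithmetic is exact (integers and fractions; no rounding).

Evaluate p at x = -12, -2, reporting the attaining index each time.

p(-12) = max(-6+0·(-12)=-6, 7+1·(-12)=-5, 3+2·(-12)=-21, -5+3·(-12)=-41, 5+4·(-12)=-43) = -5 (attained by i=1)
p(-2) = max(-6+0·(-2)=-6, 7+1·(-2)=5, 3+2·(-2)=-1, -5+3·(-2)=-11, 5+4·(-2)=-3) = 5 (attained by i=1)
Answer: p(-12) = -5; p(-2) = 5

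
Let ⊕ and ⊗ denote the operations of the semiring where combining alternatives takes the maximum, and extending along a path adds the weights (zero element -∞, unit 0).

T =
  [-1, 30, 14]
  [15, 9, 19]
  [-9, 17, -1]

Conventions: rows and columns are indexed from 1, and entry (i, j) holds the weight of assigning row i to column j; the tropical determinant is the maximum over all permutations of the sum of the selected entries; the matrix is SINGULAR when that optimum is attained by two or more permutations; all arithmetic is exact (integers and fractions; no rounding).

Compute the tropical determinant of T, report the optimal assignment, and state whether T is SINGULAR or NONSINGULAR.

σ = (1, 2, 3): (-1) + 9 + (-1) = 7
σ = (1, 3, 2): (-1) + 19 + 17 = 35
σ = (2, 1, 3): 30 + 15 + (-1) = 44
σ = (2, 3, 1): 30 + 19 + (-9) = 40
σ = (3, 1, 2): 14 + 15 + 17 = 46
σ = (3, 2, 1): 14 + 9 + (-9) = 14
Optimal value attained by: σ = (3, 1, 2).
Answer: det⊕(T) = 46; verdict: NONSINGULAR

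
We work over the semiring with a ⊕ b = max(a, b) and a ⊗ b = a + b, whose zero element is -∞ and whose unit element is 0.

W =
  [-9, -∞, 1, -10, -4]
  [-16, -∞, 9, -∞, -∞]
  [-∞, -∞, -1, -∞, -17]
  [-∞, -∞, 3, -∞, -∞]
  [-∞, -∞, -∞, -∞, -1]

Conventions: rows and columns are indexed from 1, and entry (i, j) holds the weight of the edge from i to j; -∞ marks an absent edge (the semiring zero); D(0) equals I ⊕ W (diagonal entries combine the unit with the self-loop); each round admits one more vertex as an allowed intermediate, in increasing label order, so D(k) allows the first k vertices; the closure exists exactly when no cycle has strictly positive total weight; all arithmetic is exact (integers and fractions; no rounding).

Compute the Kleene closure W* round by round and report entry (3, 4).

D(0):
  [0, -∞, 1, -10, -4]
  [-16, 0, 9, -∞, -∞]
  [-∞, -∞, 0, -∞, -17]
  [-∞, -∞, 3, 0, -∞]
  [-∞, -∞, -∞, -∞, 0]
D(1):
  [0, -∞, 1, -10, -4]
  [-16, 0, 9, -26, -20]
  [-∞, -∞, 0, -∞, -17]
  [-∞, -∞, 3, 0, -∞]
  [-∞, -∞, -∞, -∞, 0]
D(2):
  [0, -∞, 1, -10, -4]
  [-16, 0, 9, -26, -20]
  [-∞, -∞, 0, -∞, -17]
  [-∞, -∞, 3, 0, -∞]
  [-∞, -∞, -∞, -∞, 0]
D(3):
  [0, -∞, 1, -10, -4]
  [-16, 0, 9, -26, -8]
  [-∞, -∞, 0, -∞, -17]
  [-∞, -∞, 3, 0, -14]
  [-∞, -∞, -∞, -∞, 0]
D(4):
  [0, -∞, 1, -10, -4]
  [-16, 0, 9, -26, -8]
  [-∞, -∞, 0, -∞, -17]
  [-∞, -∞, 3, 0, -14]
  [-∞, -∞, -∞, -∞, 0]
D(5):
  [0, -∞, 1, -10, -4]
  [-16, 0, 9, -26, -8]
  [-∞, -∞, 0, -∞, -17]
  [-∞, -∞, 3, 0, -14]
  [-∞, -∞, -∞, -∞, 0]
Answer: W*[3][4] = -∞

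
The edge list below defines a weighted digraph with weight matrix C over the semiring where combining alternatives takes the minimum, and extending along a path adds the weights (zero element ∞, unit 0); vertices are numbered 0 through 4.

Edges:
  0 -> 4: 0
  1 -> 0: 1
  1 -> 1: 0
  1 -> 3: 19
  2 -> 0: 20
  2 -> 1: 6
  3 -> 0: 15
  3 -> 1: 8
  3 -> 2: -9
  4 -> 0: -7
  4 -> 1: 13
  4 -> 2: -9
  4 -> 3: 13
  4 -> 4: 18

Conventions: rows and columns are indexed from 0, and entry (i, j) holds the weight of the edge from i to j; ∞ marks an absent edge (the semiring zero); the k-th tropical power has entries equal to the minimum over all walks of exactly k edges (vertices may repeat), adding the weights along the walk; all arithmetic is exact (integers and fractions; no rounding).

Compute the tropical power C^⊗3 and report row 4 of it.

C^⊗2:
  [-7, 13, -9, 13, 18]
  [1, 0, 10, 19, 1]
  [7, 6, ∞, 25, 20]
  [9, -3, ∞, 27, 15]
  [11, -3, 4, 31, -7]
C^⊗3:
  [11, -3, 4, 31, -7]
  [-6, 0, -8, 14, 1]
  [7, 6, 11, 25, 7]
  [-2, -3, 6, 16, 9]
  [-14, -3, -16, 6, 11]
Answer: row 4 of C^⊗3 = [-14, -3, -16, 6, 11]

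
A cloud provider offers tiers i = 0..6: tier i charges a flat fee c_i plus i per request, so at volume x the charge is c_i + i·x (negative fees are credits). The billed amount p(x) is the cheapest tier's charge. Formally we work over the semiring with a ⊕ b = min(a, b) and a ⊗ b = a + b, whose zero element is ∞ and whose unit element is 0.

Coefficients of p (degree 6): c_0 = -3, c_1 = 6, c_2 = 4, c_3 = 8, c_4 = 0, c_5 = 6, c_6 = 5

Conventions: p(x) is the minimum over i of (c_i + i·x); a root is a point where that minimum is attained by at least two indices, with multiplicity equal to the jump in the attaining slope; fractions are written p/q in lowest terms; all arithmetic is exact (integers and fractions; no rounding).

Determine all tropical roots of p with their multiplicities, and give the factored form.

hull edge (i=0, c=-3) to (i=4, c=0): slope 3/4, span 4
hull edge (i=4, c=0) to (i=6, c=5): slope 5/2, span 2
Factored form: p(x) = 5 ⊗ (x ⊕ (-5/2)) ⊗ (x ⊕ (-5/2)) ⊗ (x ⊕ (-3/4)) ⊗ (x ⊕ (-3/4)) ⊗ (x ⊕ (-3/4)) ⊗ (x ⊕ (-3/4))
Answer: roots = -5/2 (mult 2), -3/4 (mult 4)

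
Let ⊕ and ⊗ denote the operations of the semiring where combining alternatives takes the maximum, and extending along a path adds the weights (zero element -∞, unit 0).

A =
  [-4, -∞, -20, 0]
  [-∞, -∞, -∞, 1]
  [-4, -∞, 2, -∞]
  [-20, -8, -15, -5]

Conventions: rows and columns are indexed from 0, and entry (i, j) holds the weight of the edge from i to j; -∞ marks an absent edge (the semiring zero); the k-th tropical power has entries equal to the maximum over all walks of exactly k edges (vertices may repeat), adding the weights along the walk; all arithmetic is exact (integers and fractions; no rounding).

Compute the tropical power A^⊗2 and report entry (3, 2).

A^⊗2:
  [-8, -8, -15, -4]
  [-19, -7, -14, -4]
  [-2, -∞, 4, -4]
  [-19, -13, -13, -7]
Key observation: the optimum is the walk 3->2->2, with weight (-15) + 2 = -13.
Optimal value attained by: walk 3->2->2.
Answer: (A^⊗2)[3][2] = -13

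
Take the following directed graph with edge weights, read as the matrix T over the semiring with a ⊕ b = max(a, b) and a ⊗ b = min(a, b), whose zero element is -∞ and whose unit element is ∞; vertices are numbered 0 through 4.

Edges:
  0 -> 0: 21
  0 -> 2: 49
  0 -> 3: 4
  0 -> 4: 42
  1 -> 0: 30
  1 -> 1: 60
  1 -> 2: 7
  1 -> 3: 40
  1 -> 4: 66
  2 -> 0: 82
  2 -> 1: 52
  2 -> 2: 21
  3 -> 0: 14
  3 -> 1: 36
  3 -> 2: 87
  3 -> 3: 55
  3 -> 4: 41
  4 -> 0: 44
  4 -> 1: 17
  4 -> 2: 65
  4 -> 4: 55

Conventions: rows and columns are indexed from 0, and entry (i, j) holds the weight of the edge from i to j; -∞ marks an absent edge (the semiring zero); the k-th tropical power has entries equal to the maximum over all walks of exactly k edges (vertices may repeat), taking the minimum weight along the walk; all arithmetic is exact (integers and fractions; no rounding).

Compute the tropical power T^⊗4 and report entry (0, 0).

T^⊗2:
  [49, 49, 42, 4, 42]
  [44, 60, 65, 40, 60]
  [30, 52, 49, 40, 52]
  [82, 52, 55, 55, 41]
  [65, 52, 55, 17, 55]
T^⊗3:
  [42, 49, 49, 40, 49]
  [65, 60, 60, 40, 60]
  [49, 52, 52, 40, 52]
  [55, 52, 55, 55, 52]
  [55, 52, 55, 40, 55]
T^⊗4:
  [49, 49, 49, 40, 49]
  [60, 60, 60, 40, 60]
  [52, 52, 52, 40, 52]
  [55, 52, 55, 55, 52]
  [55, 52, 55, 40, 55]
Key observation: the optimum is the walk 0->2->0->2->0, with weight 49 min 82 min 49 min 82 = 49.
Optimal value attained by: walk 0->2->0->2->0.
Answer: (T^⊗4)[0][0] = 49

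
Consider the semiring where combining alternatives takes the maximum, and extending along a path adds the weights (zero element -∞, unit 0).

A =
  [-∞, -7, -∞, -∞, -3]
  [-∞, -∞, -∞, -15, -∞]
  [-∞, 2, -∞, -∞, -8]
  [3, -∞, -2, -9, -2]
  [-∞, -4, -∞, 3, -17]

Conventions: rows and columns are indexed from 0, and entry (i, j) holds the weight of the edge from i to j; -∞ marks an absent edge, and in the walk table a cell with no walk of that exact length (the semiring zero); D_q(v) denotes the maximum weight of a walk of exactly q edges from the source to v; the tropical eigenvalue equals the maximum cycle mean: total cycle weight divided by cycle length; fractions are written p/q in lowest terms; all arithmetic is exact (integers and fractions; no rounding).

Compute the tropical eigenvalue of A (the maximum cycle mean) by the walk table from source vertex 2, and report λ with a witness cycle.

q=0: [-∞, -∞, 0, -∞, -∞]
q=1: [-∞, 2, -∞, -∞, -8]
q=2: [-∞, -12, -∞, -5, -25]
q=3: [-2, -29, -7, -14, -7]
q=4: [-11, -5, -16, -4, -5]
q=5: [-1, -9, -6, -2, -6]
Optimal cycle mean attained by: cycle 0->4->3->0, total (-3) + 3 + 3, length 3.
Answer: λ = 1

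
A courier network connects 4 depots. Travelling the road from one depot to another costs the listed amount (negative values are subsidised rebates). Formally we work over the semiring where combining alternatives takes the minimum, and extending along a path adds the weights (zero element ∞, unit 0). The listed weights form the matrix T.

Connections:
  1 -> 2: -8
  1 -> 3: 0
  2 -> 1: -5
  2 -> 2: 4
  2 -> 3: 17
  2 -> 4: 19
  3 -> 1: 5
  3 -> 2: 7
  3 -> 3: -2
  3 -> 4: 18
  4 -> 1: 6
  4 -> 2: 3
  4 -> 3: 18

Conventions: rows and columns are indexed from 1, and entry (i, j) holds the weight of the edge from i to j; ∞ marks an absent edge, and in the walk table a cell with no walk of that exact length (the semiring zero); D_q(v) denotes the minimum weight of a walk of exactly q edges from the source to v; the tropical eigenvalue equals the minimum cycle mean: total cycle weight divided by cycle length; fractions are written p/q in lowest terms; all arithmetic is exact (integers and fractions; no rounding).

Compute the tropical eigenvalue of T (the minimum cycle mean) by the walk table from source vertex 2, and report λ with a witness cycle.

q=0: [∞, 0, ∞, ∞]
q=1: [-5, 4, 17, 19]
q=2: [-1, -13, -5, 23]
q=3: [-18, -9, -7, 6]
q=4: [-14, -26, -18, 10]
Optimal cycle mean attained by: cycle 1->2->1, total (-8) + (-5), length 2.
Answer: λ = -13/2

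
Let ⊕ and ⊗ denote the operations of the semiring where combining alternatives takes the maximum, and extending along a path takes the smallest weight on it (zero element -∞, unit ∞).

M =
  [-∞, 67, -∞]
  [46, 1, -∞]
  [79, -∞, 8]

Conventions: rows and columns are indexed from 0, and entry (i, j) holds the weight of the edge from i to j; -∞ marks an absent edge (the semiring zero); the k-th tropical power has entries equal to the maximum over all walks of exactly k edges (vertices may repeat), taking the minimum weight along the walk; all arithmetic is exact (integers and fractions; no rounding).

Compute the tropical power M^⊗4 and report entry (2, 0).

M^⊗2:
  [46, 1, -∞]
  [1, 46, -∞]
  [8, 67, 8]
M^⊗3:
  [1, 46, -∞]
  [46, 1, -∞]
  [46, 8, 8]
M^⊗4:
  [46, 1, -∞]
  [1, 46, -∞]
  [8, 46, 8]
Key observation: the optimum is the walk 2->2->0->1->0, with weight 8 min 79 min 67 min 46 = 8.
Optimal value attained by: walk 2->2->0->1->0.
Answer: (M^⊗4)[2][0] = 8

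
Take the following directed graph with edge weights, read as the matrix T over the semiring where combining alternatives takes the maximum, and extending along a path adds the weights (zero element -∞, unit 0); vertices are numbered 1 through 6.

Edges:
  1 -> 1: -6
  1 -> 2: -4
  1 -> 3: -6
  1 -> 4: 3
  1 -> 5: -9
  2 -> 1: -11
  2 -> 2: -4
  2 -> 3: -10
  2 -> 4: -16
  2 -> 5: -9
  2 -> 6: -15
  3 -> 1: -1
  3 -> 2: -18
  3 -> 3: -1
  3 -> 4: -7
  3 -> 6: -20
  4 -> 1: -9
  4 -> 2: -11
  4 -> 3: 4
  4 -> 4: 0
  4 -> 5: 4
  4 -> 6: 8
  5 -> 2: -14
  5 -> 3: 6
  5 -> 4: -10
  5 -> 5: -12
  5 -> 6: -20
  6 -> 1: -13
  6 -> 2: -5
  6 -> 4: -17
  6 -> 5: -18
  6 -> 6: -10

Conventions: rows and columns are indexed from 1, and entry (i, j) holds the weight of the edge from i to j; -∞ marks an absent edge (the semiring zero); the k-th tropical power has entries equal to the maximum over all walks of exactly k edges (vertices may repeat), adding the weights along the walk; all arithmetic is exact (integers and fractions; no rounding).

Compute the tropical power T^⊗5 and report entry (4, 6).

T^⊗2:
  [-6, -8, 7, 3, 7, 11]
  [-11, -8, -3, -8, -12, -8]
  [-2, -5, -2, 2, -3, 1]
  [3, 3, 10, 0, 4, 8]
  [5, -12, 5, -1, -6, -2]
  [-16, -9, -12, -10, -13, -9]
T^⊗3:
  [6, 6, 13, 3, 7, 11]
  [-4, -12, -4, -8, -4, 0]
  [-3, -4, 6, 2, 6, 10]
  [9, 3, 10, 6, 4, 8]
  [4, 1, 4, 8, 3, 7]
  [-13, -13, -6, -10, -6, -2]
T^⊗4:
  [12, 6, 13, 9, 7, 11]
  [-5, -5, 2, -1, -4, 0]
  [5, 5, 12, 2, 6, 10]
  [9, 5, 10, 12, 10, 14]
  [3, 2, 12, 8, 12, 16]
  [-7, -7, 0, -10, -6, -2]
T^⊗5:
  [12, 8, 13, 15, 13, 17]
  [1, -5, 3, -1, 3, 7]
  [11, 5, 12, 8, 6, 10]
  [9, 9, 16, 12, 16, 20]
  [11, 11, 18, 8, 12, 16]
  [-1, -7, 0, -4, -6, -2]
Key observation: the optimum is the walk 4->5->3->1->4->6, with weight 4 + 6 + (-1) + 3 + 8 = 20.
Optimal value attained by: walk 4->5->3->1->4->6.
Answer: (T^⊗5)[4][6] = 20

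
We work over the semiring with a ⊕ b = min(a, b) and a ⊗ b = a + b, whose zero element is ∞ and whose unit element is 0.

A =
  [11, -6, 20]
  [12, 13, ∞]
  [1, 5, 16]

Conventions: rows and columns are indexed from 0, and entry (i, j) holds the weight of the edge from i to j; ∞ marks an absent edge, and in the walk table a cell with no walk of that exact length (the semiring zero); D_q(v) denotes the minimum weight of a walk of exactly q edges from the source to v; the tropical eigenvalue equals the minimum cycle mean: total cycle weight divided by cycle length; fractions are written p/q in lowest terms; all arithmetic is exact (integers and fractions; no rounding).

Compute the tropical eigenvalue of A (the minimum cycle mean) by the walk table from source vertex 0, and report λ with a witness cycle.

q=0: [0, ∞, ∞]
q=1: [11, -6, 20]
q=2: [6, 5, 31]
q=3: [17, 0, 26]
Optimal cycle mean attained by: cycle 0->1->0, total (-6) + 12, length 2.
Answer: λ = 3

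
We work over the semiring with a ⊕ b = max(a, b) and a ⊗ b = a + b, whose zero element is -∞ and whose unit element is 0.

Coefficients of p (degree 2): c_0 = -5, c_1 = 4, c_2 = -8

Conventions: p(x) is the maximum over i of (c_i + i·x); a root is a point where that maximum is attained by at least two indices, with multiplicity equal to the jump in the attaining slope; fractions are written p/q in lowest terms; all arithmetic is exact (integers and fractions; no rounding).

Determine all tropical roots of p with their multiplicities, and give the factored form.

hull edge (i=0, c=-5) to (i=1, c=4): slope 9, span 1
hull edge (i=1, c=4) to (i=2, c=-8): slope -12, span 1
Factored form: p(x) = -8 ⊗ (x ⊕ (-9)) ⊗ (x ⊕ 12)
Answer: roots = -9 (mult 1), 12 (mult 1)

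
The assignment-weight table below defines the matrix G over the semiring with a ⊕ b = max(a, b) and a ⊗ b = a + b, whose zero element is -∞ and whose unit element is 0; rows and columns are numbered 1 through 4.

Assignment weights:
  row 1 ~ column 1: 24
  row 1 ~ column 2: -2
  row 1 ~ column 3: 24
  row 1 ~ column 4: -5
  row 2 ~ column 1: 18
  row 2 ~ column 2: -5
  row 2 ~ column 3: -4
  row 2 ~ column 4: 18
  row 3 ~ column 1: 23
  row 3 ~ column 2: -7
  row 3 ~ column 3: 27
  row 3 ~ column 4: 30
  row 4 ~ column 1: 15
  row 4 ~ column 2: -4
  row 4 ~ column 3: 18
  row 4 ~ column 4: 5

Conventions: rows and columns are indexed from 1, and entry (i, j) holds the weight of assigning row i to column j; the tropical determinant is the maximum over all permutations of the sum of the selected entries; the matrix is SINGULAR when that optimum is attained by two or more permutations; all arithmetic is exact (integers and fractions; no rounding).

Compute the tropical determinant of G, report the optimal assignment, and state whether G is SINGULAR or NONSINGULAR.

σ = (1, 2, 3, 4): 24 + (-5) + 27 + 5 = 51
σ = (1, 2, 4, 3): 24 + (-5) + 30 + 18 = 67
σ = (1, 3, 2, 4): 24 + (-4) + (-7) + 5 = 18
σ = (1, 3, 4, 2): 24 + (-4) + 30 + (-4) = 46
σ = (1, 4, 2, 3): 24 + 18 + (-7) + 18 = 53
σ = (1, 4, 3, 2): 24 + 18 + 27 + (-4) = 65
σ = (2, 1, 3, 4): (-2) + 18 + 27 + 5 = 48
σ = (2, 1, 4, 3): (-2) + 18 + 30 + 18 = 64
σ = (2, 3, 1, 4): (-2) + (-4) + 23 + 5 = 22
σ = (2, 3, 4, 1): (-2) + (-4) + 30 + 15 = 39
σ = (2, 4, 1, 3): (-2) + 18 + 23 + 18 = 57
σ = (2, 4, 3, 1): (-2) + 18 + 27 + 15 = 58
σ = (3, 1, 2, 4): 24 + 18 + (-7) + 5 = 40
σ = (3, 1, 4, 2): 24 + 18 + 30 + (-4) = 68
σ = (3, 2, 1, 4): 24 + (-5) + 23 + 5 = 47
σ = (3, 2, 4, 1): 24 + (-5) + 30 + 15 = 64
σ = (3, 4, 1, 2): 24 + 18 + 23 + (-4) = 61
σ = (3, 4, 2, 1): 24 + 18 + (-7) + 15 = 50
σ = (4, 1, 2, 3): (-5) + 18 + (-7) + 18 = 24
σ = (4, 1, 3, 2): (-5) + 18 + 27 + (-4) = 36
σ = (4, 2, 1, 3): (-5) + (-5) + 23 + 18 = 31
σ = (4, 2, 3, 1): (-5) + (-5) + 27 + 15 = 32
σ = (4, 3, 1, 2): (-5) + (-4) + 23 + (-4) = 10
σ = (4, 3, 2, 1): (-5) + (-4) + (-7) + 15 = -1
Optimal value attained by: σ = (3, 1, 4, 2).
Answer: det⊕(G) = 68; verdict: NONSINGULAR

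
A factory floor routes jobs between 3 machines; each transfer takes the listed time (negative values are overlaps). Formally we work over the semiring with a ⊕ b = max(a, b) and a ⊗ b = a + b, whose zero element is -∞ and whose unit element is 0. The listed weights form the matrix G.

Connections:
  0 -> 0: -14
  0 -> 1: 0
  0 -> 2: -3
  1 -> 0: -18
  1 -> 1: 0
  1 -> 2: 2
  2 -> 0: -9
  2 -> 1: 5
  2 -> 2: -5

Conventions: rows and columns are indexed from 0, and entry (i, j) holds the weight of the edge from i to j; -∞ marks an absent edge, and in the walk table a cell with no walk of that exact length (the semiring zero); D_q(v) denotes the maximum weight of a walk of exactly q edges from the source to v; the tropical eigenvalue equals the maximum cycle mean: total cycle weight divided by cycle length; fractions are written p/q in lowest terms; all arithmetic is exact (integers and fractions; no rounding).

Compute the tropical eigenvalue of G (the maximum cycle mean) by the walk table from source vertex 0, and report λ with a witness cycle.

q=0: [0, -∞, -∞]
q=1: [-14, 0, -3]
q=2: [-12, 2, 2]
q=3: [-7, 7, 4]
Optimal cycle mean attained by: cycle 1->2->1, total 2 + 5, length 2.
Answer: λ = 7/2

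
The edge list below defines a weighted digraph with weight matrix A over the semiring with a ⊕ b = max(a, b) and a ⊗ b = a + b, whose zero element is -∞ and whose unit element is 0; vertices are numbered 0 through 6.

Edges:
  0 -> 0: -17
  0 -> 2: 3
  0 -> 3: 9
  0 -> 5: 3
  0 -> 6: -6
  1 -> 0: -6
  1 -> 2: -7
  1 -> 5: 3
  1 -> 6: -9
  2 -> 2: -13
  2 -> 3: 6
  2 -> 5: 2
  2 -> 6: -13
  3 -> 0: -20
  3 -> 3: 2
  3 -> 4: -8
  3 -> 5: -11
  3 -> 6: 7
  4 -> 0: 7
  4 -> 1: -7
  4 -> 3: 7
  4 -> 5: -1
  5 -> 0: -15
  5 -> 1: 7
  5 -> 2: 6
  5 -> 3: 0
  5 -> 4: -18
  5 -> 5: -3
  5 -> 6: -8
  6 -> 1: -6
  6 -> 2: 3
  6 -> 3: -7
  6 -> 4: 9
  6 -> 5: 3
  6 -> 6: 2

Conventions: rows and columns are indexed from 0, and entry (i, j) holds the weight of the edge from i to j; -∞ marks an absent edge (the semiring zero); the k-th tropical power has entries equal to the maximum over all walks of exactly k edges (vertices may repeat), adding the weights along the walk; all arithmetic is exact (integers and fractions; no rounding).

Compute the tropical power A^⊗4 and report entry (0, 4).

A^⊗2:
  [-11, 10, 9, 11, 3, 5, 16]
  [-12, 10, 9, 3, 0, 0, -5]
  [-13, 9, 8, 8, -2, -1, 13]
  [-1, 1, 10, 4, 16, 10, 9]
  [-10, 6, 10, 16, -1, 10, 14]
  [1, 4, 3, 12, 1, 10, 7]
  [16, 10, 9, 16, 11, 8, 4]
A^⊗3:
  [10, 12, 19, 15, 25, 19, 18]
  [7, 7, 6, 15, 4, 13, 10]
  [5, 7, 16, 14, 22, 16, 15]
  [23, 17, 16, 23, 18, 15, 11]
  [6, 17, 17, 18, 23, 17, 23]
  [8, 17, 16, 14, 16, 10, 19]
  [18, 15, 19, 25, 13, 19, 23]
A^⊗4:
  [32, 26, 25, 32, 27, 24, 22]
  [11, 20, 19, 17, 19, 13, 22]
  [29, 23, 22, 29, 24, 21, 21]
  [25, 22, 26, 32, 20, 26, 30]
  [30, 24, 26, 30, 32, 26, 25]
  [23, 17, 22, 23, 28, 22, 21]
  [20, 26, 26, 27, 32, 26, 32]
Key observation: the optimum is the walk 0->3->3->6->4, with weight 9 + 2 + 7 + 9 = 27.
Optimal value attained by: walk 0->3->3->6->4.
Answer: (A^⊗4)[0][4] = 27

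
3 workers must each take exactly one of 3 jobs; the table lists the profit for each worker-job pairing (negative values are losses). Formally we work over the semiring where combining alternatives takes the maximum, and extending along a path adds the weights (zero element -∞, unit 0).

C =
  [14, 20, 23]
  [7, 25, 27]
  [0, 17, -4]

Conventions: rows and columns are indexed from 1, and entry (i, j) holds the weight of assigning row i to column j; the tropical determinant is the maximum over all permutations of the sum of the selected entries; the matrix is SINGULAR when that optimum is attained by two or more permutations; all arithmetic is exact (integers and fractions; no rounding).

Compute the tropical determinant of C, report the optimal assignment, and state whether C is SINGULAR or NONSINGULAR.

σ = (1, 2, 3): 14 + 25 + (-4) = 35
σ = (1, 3, 2): 14 + 27 + 17 = 58
σ = (2, 1, 3): 20 + 7 + (-4) = 23
σ = (2, 3, 1): 20 + 27 + 0 = 47
σ = (3, 1, 2): 23 + 7 + 17 = 47
σ = (3, 2, 1): 23 + 25 + 0 = 48
Optimal value attained by: σ = (1, 3, 2).
Answer: det⊕(C) = 58; verdict: NONSINGULAR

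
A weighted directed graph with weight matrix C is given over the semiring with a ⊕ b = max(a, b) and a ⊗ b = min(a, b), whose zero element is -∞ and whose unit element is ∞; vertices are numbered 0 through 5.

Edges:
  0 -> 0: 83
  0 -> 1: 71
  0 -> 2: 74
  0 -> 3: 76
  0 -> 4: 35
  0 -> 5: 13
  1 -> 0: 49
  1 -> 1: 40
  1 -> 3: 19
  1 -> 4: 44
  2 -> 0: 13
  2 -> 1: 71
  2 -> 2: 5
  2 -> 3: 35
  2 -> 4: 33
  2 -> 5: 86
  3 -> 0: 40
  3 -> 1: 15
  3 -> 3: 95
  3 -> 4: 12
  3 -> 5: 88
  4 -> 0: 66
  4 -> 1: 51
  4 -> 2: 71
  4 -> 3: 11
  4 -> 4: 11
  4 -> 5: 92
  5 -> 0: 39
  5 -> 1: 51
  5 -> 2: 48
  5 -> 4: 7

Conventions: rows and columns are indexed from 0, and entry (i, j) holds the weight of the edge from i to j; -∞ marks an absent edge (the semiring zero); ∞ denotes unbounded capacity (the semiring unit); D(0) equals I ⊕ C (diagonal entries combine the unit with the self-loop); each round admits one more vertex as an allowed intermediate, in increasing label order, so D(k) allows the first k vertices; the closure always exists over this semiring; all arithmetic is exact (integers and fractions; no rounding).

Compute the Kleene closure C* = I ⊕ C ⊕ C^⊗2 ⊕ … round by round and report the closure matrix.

D(0):
  [∞, 71, 74, 76, 35, 13]
  [49, ∞, -∞, 19, 44, -∞]
  [13, 71, ∞, 35, 33, 86]
  [40, 15, -∞, ∞, 12, 88]
  [66, 51, 71, 11, ∞, 92]
  [39, 51, 48, -∞, 7, ∞]
D(1):
  [∞, 71, 74, 76, 35, 13]
  [49, ∞, 49, 49, 44, 13]
  [13, 71, ∞, 35, 33, 86]
  [40, 40, 40, ∞, 35, 88]
  [66, 66, 71, 66, ∞, 92]
  [39, 51, 48, 39, 35, ∞]
D(2):
  [∞, 71, 74, 76, 44, 13]
  [49, ∞, 49, 49, 44, 13]
  [49, 71, ∞, 49, 44, 86]
  [40, 40, 40, ∞, 40, 88]
  [66, 66, 71, 66, ∞, 92]
  [49, 51, 49, 49, 44, ∞]
D(3):
  [∞, 71, 74, 76, 44, 74]
  [49, ∞, 49, 49, 44, 49]
  [49, 71, ∞, 49, 44, 86]
  [40, 40, 40, ∞, 40, 88]
  [66, 71, 71, 66, ∞, 92]
  [49, 51, 49, 49, 44, ∞]
D(4):
  [∞, 71, 74, 76, 44, 76]
  [49, ∞, 49, 49, 44, 49]
  [49, 71, ∞, 49, 44, 86]
  [40, 40, 40, ∞, 40, 88]
  [66, 71, 71, 66, ∞, 92]
  [49, 51, 49, 49, 44, ∞]
D(5):
  [∞, 71, 74, 76, 44, 76]
  [49, ∞, 49, 49, 44, 49]
  [49, 71, ∞, 49, 44, 86]
  [40, 40, 40, ∞, 40, 88]
  [66, 71, 71, 66, ∞, 92]
  [49, 51, 49, 49, 44, ∞]
D(6):
  [∞, 71, 74, 76, 44, 76]
  [49, ∞, 49, 49, 44, 49]
  [49, 71, ∞, 49, 44, 86]
  [49, 51, 49, ∞, 44, 88]
  [66, 71, 71, 66, ∞, 92]
  [49, 51, 49, 49, 44, ∞]
Answer: C* = [[∞, 71, 74, 76, 44, 76], [49, ∞, 49, 49, 44, 49], [49, 71, ∞, 49, 44, 86], [49, 51, 49, ∞, 44, 88], [66, 71, 71, 66, ∞, 92], [49, 51, 49, 49, 44, ∞]]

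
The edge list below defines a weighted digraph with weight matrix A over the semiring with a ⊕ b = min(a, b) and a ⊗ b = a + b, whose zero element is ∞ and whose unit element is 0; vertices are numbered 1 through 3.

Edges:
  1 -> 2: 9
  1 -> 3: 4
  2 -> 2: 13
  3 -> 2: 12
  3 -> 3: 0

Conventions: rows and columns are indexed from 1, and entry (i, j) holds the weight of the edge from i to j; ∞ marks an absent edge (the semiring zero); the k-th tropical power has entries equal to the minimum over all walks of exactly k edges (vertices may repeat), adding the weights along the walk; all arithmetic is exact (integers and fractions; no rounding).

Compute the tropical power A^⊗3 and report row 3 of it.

A^⊗2:
  [∞, 16, 4]
  [∞, 26, ∞]
  [∞, 12, 0]
A^⊗3:
  [∞, 16, 4]
  [∞, 39, ∞]
  [∞, 12, 0]
Answer: row 3 of A^⊗3 = [∞, 12, 0]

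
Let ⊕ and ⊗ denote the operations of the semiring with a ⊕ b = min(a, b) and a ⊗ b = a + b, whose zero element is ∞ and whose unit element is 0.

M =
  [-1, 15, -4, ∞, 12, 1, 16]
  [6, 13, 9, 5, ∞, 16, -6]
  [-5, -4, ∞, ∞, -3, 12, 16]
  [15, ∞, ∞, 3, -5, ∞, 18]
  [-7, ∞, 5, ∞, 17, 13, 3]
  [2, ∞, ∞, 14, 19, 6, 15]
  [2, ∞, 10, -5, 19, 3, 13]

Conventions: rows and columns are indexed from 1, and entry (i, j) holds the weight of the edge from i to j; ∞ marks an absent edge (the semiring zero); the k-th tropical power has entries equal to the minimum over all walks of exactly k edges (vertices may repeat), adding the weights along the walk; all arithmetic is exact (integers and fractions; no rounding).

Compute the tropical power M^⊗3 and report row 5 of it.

M^⊗2:
  [-9, -8, -5, 11, -7, 0, 9]
  [-4, 5, 2, -11, 0, -3, 7]
  [-10, 9, -9, 1, 7, -4, -10]
  [-12, 30, 0, 6, -2, 8, -2]
  [-8, 1, -11, -2, 2, -6, 9]
  [1, 17, -2, 10, 9, 3, 18]
  [1, 6, -2, -2, -10, 3, 13]
M^⊗3:
  [-14, -9, -13, -3, -8, -8, -14]
  [-7, -2, -8, -8, -16, -3, -1]
  [-14, -13, -14, -15, -12, -9, 3]
  [-13, -4, -16, -7, -3, -11, 1]
  [-16, -15, -12, 1, -14, -7, -5]
  [-7, -6, -3, 13, -5, 2, 11]
  [-17, -6, -5, 1, -7, 2, -7]
Answer: row 5 of M^⊗3 = [-16, -15, -12, 1, -14, -7, -5]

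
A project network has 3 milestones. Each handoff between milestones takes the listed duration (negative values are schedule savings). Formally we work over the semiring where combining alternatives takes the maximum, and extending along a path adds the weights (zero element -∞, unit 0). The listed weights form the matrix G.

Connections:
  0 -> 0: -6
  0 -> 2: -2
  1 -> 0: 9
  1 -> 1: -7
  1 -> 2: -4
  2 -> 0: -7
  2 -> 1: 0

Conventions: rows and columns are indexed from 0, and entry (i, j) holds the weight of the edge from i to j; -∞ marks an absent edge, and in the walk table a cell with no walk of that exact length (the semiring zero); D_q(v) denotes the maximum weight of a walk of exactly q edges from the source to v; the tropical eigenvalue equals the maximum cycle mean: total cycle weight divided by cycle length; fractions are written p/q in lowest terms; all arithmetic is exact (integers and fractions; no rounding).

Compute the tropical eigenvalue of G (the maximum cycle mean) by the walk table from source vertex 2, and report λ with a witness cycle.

q=0: [-∞, -∞, 0]
q=1: [-7, 0, -∞]
q=2: [9, -7, -4]
q=3: [3, -4, 7]
Optimal cycle mean attained by: cycle 0->2->1->0, total (-2) + 0 + 9, length 3.
Answer: λ = 7/3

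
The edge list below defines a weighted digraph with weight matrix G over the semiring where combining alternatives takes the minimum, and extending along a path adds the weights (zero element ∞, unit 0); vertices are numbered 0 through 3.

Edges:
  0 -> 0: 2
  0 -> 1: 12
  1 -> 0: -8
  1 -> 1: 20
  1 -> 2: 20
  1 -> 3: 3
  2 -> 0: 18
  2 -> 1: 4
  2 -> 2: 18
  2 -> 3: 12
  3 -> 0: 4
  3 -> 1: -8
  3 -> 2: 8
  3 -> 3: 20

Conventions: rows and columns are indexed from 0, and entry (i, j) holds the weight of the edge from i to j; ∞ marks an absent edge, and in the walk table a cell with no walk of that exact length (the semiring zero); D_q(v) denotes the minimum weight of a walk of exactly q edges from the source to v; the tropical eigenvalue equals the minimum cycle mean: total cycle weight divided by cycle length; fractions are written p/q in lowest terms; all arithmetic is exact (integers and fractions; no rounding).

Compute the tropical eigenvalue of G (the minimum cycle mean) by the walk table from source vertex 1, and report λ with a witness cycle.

q=0: [∞, 0, ∞, ∞]
q=1: [-8, 20, 20, 3]
q=2: [-6, -5, 11, 23]
q=3: [-13, 6, 15, -2]
q=4: [-11, -10, 6, 9]
Optimal cycle mean attained by: cycle 1->3->1, total 3 + (-8), length 2.
Answer: λ = -5/2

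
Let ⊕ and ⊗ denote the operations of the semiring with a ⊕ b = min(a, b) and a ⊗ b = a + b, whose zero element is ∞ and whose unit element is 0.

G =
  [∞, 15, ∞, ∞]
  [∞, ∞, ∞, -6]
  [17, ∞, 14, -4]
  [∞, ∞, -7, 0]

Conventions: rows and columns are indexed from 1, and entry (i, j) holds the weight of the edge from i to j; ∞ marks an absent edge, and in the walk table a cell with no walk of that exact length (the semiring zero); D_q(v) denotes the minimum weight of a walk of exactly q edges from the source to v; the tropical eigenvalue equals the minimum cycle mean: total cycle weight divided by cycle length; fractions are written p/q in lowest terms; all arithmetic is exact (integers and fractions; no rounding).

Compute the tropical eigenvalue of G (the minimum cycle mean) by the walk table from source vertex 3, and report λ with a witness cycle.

q=0: [∞, ∞, 0, ∞]
q=1: [17, ∞, 14, -4]
q=2: [31, 32, -11, -4]
q=3: [6, 46, -11, -15]
q=4: [6, 21, -22, -15]
Optimal cycle mean attained by: cycle 3->4->3, total (-4) + (-7), length 2.
Answer: λ = -11/2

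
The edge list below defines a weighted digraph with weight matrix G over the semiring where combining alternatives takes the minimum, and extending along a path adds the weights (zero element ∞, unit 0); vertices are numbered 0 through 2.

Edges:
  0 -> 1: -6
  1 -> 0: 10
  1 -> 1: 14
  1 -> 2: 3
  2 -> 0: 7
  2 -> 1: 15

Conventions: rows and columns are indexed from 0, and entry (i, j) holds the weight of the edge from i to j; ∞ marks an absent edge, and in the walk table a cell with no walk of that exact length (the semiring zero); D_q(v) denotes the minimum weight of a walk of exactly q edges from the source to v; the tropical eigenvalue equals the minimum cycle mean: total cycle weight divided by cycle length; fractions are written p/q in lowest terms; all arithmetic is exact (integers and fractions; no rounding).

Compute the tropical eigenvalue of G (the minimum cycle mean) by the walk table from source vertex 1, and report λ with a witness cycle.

q=0: [∞, 0, ∞]
q=1: [10, 14, 3]
q=2: [10, 4, 17]
q=3: [14, 4, 7]
Optimal cycle mean attained by: cycle 0->1->2->0, total (-6) + 3 + 7, length 3.
Answer: λ = 4/3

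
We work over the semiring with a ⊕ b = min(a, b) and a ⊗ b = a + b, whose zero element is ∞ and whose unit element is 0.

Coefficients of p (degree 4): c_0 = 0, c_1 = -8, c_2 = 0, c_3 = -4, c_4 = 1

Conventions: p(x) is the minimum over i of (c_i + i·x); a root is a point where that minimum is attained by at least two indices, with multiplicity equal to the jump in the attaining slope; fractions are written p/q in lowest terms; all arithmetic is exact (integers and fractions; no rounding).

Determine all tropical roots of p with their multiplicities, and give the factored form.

hull edge (i=0, c=0) to (i=1, c=-8): slope -8, span 1
hull edge (i=1, c=-8) to (i=3, c=-4): slope 2, span 2
hull edge (i=3, c=-4) to (i=4, c=1): slope 5, span 1
Factored form: p(x) = 1 ⊗ (x ⊕ (-5)) ⊗ (x ⊕ (-2)) ⊗ (x ⊕ (-2)) ⊗ (x ⊕ 8)
Answer: roots = -5 (mult 1), -2 (mult 2), 8 (mult 1)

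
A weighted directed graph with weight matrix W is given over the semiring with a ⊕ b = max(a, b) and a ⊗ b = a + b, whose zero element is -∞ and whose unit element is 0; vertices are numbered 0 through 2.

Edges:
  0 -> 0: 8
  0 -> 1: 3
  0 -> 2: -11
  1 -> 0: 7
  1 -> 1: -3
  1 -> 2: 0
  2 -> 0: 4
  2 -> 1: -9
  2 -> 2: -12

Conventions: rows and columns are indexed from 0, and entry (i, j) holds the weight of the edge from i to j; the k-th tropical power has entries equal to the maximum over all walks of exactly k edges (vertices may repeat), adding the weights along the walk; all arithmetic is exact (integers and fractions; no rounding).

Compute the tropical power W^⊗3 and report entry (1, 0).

W^⊗2:
  [16, 11, 3]
  [15, 10, -3]
  [12, 7, -7]
W^⊗3:
  [24, 19, 11]
  [23, 18, 10]
  [20, 15, 7]
Key observation: the optimum is the walk 1->0->0->0, with weight 7 + 8 + 8 = 23.
Optimal value attained by: walk 1->0->0->0.
Answer: (W^⊗3)[1][0] = 23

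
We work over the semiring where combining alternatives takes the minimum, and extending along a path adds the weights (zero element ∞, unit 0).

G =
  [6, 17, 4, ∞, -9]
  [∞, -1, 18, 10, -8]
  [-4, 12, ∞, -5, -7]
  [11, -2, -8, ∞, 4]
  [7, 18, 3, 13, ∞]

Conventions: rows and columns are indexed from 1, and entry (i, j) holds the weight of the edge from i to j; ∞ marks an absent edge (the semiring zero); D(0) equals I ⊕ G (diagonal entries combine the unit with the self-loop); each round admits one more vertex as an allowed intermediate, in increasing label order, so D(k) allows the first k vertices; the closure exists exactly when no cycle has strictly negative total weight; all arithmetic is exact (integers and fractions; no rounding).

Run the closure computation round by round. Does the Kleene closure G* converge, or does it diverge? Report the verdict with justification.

Detection: at round 0, diagonal entry (2, 2) turns strictly negative.
Key observation: the cycle 2->2 has total weight (-1), which is strictly negative.
Answer: DIVERGES — negative cycle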